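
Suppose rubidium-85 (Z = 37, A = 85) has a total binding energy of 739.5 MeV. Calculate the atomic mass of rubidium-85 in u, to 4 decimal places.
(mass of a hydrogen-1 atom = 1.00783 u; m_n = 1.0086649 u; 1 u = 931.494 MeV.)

84.9117 u

Mass defect = 739.5 MeV / (931.494 MeV/u) = 0.793886 u
Constituent mass = 37(1.00783) + 48(1.0086649) = 85.7056252 u
Atomic mass = 85.7056252 − 0.793886 = 84.9117392 u ≈ 84.9117 u (to 4 decimal places)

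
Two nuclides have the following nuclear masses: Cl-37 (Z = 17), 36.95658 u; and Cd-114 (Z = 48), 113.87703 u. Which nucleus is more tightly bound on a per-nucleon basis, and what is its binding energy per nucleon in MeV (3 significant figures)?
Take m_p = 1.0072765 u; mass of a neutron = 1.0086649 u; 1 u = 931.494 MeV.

Cl-37: Σm = 17(1.0072765) + 20(1.0086649) = 37.2969985 u; Δm = 0.3404185 u; E_B = 317.10 MeV; E_B/A = 8.570 MeV
Cd-114: Σm = 48(1.0072765) + 66(1.0086649) = 114.9211554 u; Δm = 1.0441254 u; E_B = 972.60 MeV; E_B/A = 8.532 MeV
Cl-37 has the higher binding energy per nucleon, so it is the more tightly bound nucleus.

Cl-37; 8.57 MeV/nucleon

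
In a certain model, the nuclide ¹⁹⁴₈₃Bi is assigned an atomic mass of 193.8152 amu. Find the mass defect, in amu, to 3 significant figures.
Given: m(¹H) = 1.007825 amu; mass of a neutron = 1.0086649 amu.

1.80 amu

Σm = 83·m(¹H) + 111·m_n = 83.649475 + 111.9618039 = 195.6112789 amu
The mass defect is 195.6112789 − 193.8152 = 1.7960789 amu.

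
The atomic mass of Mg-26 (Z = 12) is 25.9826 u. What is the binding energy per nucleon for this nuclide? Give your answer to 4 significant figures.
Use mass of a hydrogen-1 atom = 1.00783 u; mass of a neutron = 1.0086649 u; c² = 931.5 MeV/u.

Z = 12, so N = A − Z = 26 − 12 = 14.
Mass of separated nucleons = 12(1.00783) + 14(1.0086649) = 12.09396 + 14.1213086 = 26.2152686 u
The mass defect is 26.2152686 − 25.9826 = 0.2326686 u.
Binding energy = Δm·c² = 0.2326686 × 931.5 MeV/u = 216.731 MeV
BE/A = 216.731 MeV / 26 = 8.336 MeV/nucleon

8.336 MeV/nucleon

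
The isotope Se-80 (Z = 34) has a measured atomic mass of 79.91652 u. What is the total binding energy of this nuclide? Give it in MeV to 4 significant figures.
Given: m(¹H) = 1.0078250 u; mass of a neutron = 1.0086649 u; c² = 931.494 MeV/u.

696.9 MeV

Total constituent mass: 34 × 1.0078250 + 46 × 1.0086649 = 80.6646354 u
Mass defect Δm = 80.6646354 − 79.91652 = 0.7481154 u
E_B = 0.7481154 × 931.494 = 696.865 MeV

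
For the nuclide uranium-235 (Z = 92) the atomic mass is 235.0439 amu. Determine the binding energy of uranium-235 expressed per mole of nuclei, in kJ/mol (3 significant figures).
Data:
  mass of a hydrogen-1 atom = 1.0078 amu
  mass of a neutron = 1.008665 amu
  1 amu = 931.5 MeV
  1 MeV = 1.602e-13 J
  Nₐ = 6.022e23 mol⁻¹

1.72e+11 kJ/mol

The nucleus contains 92 protons and 235 − 92 = 143 neutrons.
Total constituent mass: 92 × 1.0078 + 143 × 1.008665 = 236.956695 amu
Mass defect Δm = 236.956695 − 235.0439 = 1.912795 amu
E_B = 1.912795 × 931.5 = 1781.77 MeV
Per nucleus in joules: 1781.77 MeV × 1.602e-13 J/MeV = 2.8544e-10 J
Per mole: 2.8544e-10 J × 6.022e23 mol⁻¹ = 1.7189e+14 J/mol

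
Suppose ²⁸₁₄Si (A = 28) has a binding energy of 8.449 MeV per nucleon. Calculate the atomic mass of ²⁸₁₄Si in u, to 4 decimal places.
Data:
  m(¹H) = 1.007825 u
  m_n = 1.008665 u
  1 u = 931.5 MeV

Total binding energy = 28 × 8.449 = 236.572 MeV
Mass defect = 236.572 MeV / (931.5 MeV/u) = 0.253969 u
Constituent mass = 14(1.007825) + 14(1.008665) = 28.230860 u
Atomic mass = 28.230860 − 0.253969 = 27.976891 u ≈ 27.9769 u (to 4 decimal places)

27.9769 u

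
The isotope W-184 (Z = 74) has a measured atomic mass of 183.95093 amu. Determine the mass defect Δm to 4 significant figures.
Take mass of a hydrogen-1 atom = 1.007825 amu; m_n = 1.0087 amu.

The nucleus contains 74 protons and 184 − 74 = 110 neutrons.
Σm = 74·m(¹H) + 110·m_n = 74.579050 + 110.9570 = 185.536050 amu
The mass defect is 185.536050 − 183.95093 = 1.585120 amu.

1.585 amu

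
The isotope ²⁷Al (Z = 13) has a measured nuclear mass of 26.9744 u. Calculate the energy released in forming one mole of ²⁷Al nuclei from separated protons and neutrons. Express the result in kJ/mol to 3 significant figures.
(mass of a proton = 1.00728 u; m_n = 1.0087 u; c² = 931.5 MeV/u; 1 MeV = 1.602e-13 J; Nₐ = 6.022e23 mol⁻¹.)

Z = 13, so N = A − Z = 27 − 13 = 14.
Σm = 13·m_p + 14·m_n = 13.09464 + 14.1218 = 27.21644 u
The mass defect is 27.21644 − 26.9744 = 0.24204 u.
Converting to energy: 0.24204 u × 931.5 MeV/u = 225.460 MeV
Per nucleus in joules: 225.460 MeV × 1.602e-13 J/MeV = 3.6119e-11 J
Per mole: 3.6119e-11 J × 6.022e23 mol⁻¹ = 2.1751e+13 J/mol

2.18e+10 kJ/mol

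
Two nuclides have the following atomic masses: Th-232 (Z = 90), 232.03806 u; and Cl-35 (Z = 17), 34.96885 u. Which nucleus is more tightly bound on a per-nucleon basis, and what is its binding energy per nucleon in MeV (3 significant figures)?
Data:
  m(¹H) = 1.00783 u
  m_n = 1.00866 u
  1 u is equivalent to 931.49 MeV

Cl-35; 8.52 MeV/nucleon

Th-232: Σm = 90(1.00783) + 142(1.00866) = 233.93442 u; Δm = 1.89636 u; E_B = 1766.4 MeV; E_B/A = 7.614 MeV
Cl-35: Σm = 17(1.00783) + 18(1.00866) = 35.28899 u; Δm = 0.32014 u; E_B = 298.21 MeV; E_B/A = 8.520 MeV
Cl-35 has the higher binding energy per nucleon, so it is the more tightly bound nucleus.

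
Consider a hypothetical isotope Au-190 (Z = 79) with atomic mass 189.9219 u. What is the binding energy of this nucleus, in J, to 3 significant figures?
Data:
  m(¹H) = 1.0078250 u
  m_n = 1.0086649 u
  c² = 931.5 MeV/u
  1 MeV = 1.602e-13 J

With 79 protons and 111 neutrons (A = 190):
Mass of separated nucleons = 79(1.0078250) + 111(1.0086649) = 79.6181750 + 111.9618039 = 191.5799789 u
The mass defect is 191.5799789 − 189.9219 = 1.6580789 u.
E_B = 1.6580789 × 931.5 = 1544.50 MeV
In joules: 1544.50 MeV × 1.602e-13 J/MeV = 2.4743e-10 J

2.47e-10 J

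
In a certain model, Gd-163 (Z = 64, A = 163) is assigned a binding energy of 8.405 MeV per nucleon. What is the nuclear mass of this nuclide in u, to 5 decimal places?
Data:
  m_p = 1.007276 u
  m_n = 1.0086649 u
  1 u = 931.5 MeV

162.85273 u

Total binding energy = 163 × 8.405 = 1370.015 MeV
Mass defect = 1370.015 MeV / (931.5 MeV/u) = 1.4707622 u
Constituent mass = 64(1.007276) + 99(1.0086649) = 164.3234891 u
Nuclear mass = 164.3234891 − 1.4707622 = 162.8527269 u ≈ 162.85273 u (to 5 decimal places)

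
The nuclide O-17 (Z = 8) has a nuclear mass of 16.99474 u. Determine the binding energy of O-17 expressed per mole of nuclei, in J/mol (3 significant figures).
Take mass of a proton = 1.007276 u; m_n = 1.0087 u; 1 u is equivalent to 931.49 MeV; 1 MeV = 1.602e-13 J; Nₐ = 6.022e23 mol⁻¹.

With 8 protons and 9 neutrons (A = 17):
Mass of separated nucleons = 8(1.007276) + 9(1.0087) = 8.058208 + 9.0783 = 17.136508 u
Mass defect Δm = 17.136508 − 16.99474 = 0.141768 u
Binding energy = Δm·c² = 0.141768 × 931.49 MeV/u = 132.055 MeV
Per nucleus in joules: 132.055 MeV × 1.602e-13 J/MeV = 2.1155e-11 J
Per mole: 2.1155e-11 J × 6.022e23 mol⁻¹ = 1.2740e+13 J/mol

1.27e+13 J/mol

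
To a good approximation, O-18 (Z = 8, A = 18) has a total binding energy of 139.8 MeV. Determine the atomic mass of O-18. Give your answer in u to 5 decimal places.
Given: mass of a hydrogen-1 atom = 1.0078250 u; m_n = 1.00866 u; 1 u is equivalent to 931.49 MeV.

17.99912 u

Mass defect = 139.8 MeV / (931.49 MeV/u) = 0.1500821 u
Constituent mass = 8(1.0078250) + 10(1.00866) = 18.1492000 u
Atomic mass = 18.1492000 − 0.1500821 = 17.9991179 u ≈ 17.99912 u (to 5 decimal places)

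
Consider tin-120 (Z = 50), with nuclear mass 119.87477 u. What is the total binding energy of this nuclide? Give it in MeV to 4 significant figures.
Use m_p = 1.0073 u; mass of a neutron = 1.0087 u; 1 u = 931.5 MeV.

1024 MeV

The nucleus contains 50 protons and 120 − 50 = 70 neutrons.
Σm = 50·m_p + 70·m_n = 50.3650 + 70.6090 = 120.9740 u
Mass defect Δm = 120.9740 − 119.87477 = 1.09923 u
E_B = 1.09923 × 931.5 = 1023.93 MeV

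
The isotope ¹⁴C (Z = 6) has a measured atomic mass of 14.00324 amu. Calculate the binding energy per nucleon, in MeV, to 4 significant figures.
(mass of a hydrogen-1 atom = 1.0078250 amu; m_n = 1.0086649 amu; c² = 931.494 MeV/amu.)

7.520 MeV/nucleon

The nucleus contains 6 protons and 14 − 6 = 8 neutrons.
Σm = 6·m(¹H) + 8·m_n = 6.0469500 + 8.0693192 = 14.1162692 amu
Mass defect Δm = 14.1162692 − 14.00324 = 0.1130292 amu
Binding energy = Δm·c² = 0.1130292 × 931.494 MeV/amu = 105.286 MeV
BE/A = 105.286 MeV / 14 = 7.520 MeV/nucleon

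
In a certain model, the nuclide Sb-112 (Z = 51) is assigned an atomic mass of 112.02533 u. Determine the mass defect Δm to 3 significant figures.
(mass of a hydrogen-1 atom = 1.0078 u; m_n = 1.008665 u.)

Total constituent mass: 51 × 1.0078 + 61 × 1.008665 = 112.926365 u
The mass defect is 112.926365 − 112.02533 = 0.901035 u.

0.901 u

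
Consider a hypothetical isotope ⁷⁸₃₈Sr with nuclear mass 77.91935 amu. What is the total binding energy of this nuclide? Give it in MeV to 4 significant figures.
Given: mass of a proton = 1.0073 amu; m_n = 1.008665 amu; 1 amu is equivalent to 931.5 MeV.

656.4 MeV

The nucleus contains 38 protons and 78 − 38 = 40 neutrons.
Total constituent mass: 38 × 1.0073 + 40 × 1.008665 = 78.624000 amu
The mass defect is 78.624000 − 77.91935 = 0.704650 amu.
Binding energy = Δm·c² = 0.704650 × 931.5 MeV/amu = 656.381 MeV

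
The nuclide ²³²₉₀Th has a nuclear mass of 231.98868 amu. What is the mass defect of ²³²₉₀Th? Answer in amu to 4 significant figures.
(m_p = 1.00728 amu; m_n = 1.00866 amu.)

1.896 amu

With 90 protons and 142 neutrons (A = 232):
Total constituent mass: 90 × 1.00728 + 142 × 1.00866 = 233.88492 amu
The mass defect is 233.88492 − 231.98868 = 1.89624 amu.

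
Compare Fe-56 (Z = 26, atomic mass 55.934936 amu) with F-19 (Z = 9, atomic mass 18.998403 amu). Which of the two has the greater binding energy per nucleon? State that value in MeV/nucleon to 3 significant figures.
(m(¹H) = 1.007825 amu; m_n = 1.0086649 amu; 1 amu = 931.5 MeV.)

Fe-56; 8.79 MeV/nucleon

Fe-56: Σm = 26(1.007825) + 30(1.0086649) = 56.4633970 amu; Δm = 0.5284610 amu; E_B = 492.26 MeV; E_B/A = 8.790 MeV
F-19: Σm = 9(1.007825) + 10(1.0086649) = 19.1570740 amu; Δm = 0.1586710 amu; E_B = 147.80 MeV; E_B/A = 7.779 MeV
Fe-56 has the higher binding energy per nucleon, so it is the more tightly bound nucleus.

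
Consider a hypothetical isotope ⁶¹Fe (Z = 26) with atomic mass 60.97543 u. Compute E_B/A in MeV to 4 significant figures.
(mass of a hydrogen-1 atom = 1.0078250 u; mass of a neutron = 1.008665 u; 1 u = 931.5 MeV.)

Z = 26, so N = A − Z = 61 − 26 = 35.
Σm = 26·m(¹H) + 35·m_n = 26.2034500 + 35.303275 = 61.5067250 u
Mass defect Δm = 61.5067250 − 60.97543 = 0.5312950 u
Converting to energy: 0.5312950 u × 931.5 MeV/u = 494.901 MeV
Per nucleon: 494.901 / 61 = 8.113 MeV

8.113 MeV/nucleon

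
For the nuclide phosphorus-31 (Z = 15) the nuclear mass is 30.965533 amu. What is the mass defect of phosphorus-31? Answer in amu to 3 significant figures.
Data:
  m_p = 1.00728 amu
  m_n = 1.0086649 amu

0.282 amu

The nucleus contains 15 protons and 31 − 15 = 16 neutrons.
Mass of separated nucleons = 15(1.00728) + 16(1.0086649) = 15.10920 + 16.1386384 = 31.2478384 amu
Mass defect Δm = 31.2478384 − 30.965533 = 0.2823054 amu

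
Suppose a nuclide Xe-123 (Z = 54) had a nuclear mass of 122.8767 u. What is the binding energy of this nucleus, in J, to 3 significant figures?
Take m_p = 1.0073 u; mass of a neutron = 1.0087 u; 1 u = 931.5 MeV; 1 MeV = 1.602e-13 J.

Σm = 54·m_p + 69·m_n = 54.3942 + 69.6003 = 123.9945 u
Mass defect Δm = 123.9945 − 122.8767 = 1.1178 u
Binding energy = Δm·c² = 1.1178 × 931.5 MeV/u = 1041.23 MeV
In joules: 1041.23 MeV × 1.602e-13 J/MeV = 1.6681e-10 J

1.67e-10 J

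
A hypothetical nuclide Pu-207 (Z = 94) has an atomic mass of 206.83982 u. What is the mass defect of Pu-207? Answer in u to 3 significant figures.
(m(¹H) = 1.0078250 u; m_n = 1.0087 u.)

1.88 u

Total constituent mass: 94 × 1.0078250 + 113 × 1.0087 = 208.7186500 u
Mass defect Δm = 208.7186500 − 206.83982 = 1.8788300 u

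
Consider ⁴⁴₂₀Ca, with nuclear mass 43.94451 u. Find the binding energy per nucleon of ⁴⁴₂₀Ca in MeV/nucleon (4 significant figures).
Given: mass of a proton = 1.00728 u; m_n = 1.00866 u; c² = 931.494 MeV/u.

The nucleus contains 20 protons and 44 − 20 = 24 neutrons.
Mass of separated nucleons = 20(1.00728) + 24(1.00866) = 20.14560 + 24.20784 = 44.35344 u
Δm = 44.35344 − 43.94451 = 0.40893 u
E_B = 0.40893 × 931.494 = 380.916 MeV
Dividing by A = 44 gives 8.657 MeV per nucleon.

8.657 MeV/nucleon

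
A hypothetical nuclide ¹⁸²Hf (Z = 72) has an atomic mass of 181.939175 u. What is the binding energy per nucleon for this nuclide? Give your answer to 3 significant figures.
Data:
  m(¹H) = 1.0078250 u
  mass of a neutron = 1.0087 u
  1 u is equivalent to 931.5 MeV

With 72 protons and 110 neutrons (A = 182):
Total constituent mass: 72 × 1.0078250 + 110 × 1.0087 = 183.5204000 u
Δm = 183.5204000 − 181.939175 = 1.5812250 u
Binding energy = Δm·c² = 1.5812250 × 931.5 MeV/u = 1472.91 MeV
Per nucleon: 1472.91 / 182 = 8.093 MeV

8.09 MeV/nucleon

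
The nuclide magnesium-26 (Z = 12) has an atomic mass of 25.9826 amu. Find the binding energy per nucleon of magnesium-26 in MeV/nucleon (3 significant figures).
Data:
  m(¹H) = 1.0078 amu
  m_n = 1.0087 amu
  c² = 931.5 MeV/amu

Total constituent mass: 12 × 1.0078 + 14 × 1.0087 = 26.2154 amu
Δm = 26.2154 − 25.9826 = 0.2328 amu
Binding energy = Δm·c² = 0.2328 × 931.5 MeV/amu = 216.853 MeV
BE/A = 216.853 MeV / 26 = 8.341 MeV/nucleon

8.34 MeV/nucleon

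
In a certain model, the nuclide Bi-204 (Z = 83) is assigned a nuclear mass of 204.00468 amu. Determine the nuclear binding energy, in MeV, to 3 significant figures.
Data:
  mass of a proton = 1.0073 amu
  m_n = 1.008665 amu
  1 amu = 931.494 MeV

Z = 83, so N = A − Z = 204 − 83 = 121.
Σm = 83·m_p + 121·m_n = 83.6059 + 122.048465 = 205.654365 amu
Mass defect Δm = 205.654365 − 204.00468 = 1.649685 amu
E_B = 1.649685 × 931.494 = 1536.67 MeV

1540 MeV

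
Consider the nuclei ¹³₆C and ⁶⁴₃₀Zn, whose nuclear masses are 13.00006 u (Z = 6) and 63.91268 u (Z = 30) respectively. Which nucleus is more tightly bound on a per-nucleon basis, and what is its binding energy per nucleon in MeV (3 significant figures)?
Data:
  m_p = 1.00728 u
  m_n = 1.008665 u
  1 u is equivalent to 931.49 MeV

⁶⁴₃₀Zn; 8.74 MeV/nucleon

¹³₆C: Σm = 6(1.00728) + 7(1.008665) = 13.104335 u; Δm = 0.104275 u; E_B = 97.131 MeV; E_B/A = 7.472 MeV
⁶⁴₃₀Zn: Σm = 30(1.00728) + 34(1.008665) = 64.513010 u; Δm = 0.600330 u; E_B = 559.20 MeV; E_B/A = 8.738 MeV
⁶⁴₃₀Zn has the higher binding energy per nucleon, so it is the more tightly bound nucleus.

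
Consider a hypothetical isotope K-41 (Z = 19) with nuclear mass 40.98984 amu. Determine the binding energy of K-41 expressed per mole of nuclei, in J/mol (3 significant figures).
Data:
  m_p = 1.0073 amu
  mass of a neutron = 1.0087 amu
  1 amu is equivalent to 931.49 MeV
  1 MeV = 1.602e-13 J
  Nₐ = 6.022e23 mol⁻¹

With 19 protons and 22 neutrons (A = 41):
Total constituent mass: 19 × 1.0073 + 22 × 1.0087 = 41.3301 amu
The mass defect is 41.3301 − 40.98984 = 0.34026 amu.
Binding energy = Δm·c² = 0.34026 × 931.49 MeV/amu = 316.949 MeV
Per nucleus in joules: 316.949 MeV × 1.602e-13 J/MeV = 5.0775e-11 J
Per mole: 5.0775e-11 J × 6.022e23 mol⁻¹ = 3.0577e+13 J/mol

3.06e+13 J/mol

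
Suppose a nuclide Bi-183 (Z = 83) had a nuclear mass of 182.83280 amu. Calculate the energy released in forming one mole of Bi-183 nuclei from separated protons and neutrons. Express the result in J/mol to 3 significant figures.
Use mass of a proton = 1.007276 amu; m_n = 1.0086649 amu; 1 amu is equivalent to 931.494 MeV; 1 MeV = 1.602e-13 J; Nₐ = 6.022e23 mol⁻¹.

1.47e+14 J/mol

The nucleus contains 83 protons and 183 − 83 = 100 neutrons.
Total constituent mass: 83 × 1.007276 + 100 × 1.0086649 = 184.4703980 amu
Δm = 184.4703980 − 182.83280 = 1.6375980 amu
Binding energy = Δm·c² = 1.6375980 × 931.494 MeV/amu = 1525.41 MeV
Per nucleus in joules: 1525.41 MeV × 1.602e-13 J/MeV = 2.4437e-10 J
Per mole: 2.4437e-10 J × 6.022e23 mol⁻¹ = 1.4716e+14 J/mol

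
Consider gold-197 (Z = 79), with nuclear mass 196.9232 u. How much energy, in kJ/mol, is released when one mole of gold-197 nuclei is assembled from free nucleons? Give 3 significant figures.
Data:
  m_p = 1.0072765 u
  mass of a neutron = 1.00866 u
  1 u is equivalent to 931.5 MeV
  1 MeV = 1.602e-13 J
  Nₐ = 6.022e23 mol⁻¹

1.50e+11 kJ/mol

With 79 protons and 118 neutrons (A = 197):
Total constituent mass: 79 × 1.0072765 + 118 × 1.00866 = 198.5967235 u
Δm = 198.5967235 − 196.9232 = 1.6735235 u
E_B = 1.6735235 × 931.5 = 1558.89 MeV
Per nucleus in joules: 1558.89 MeV × 1.602e-13 J/MeV = 2.4973e-10 J
Per mole: 2.4973e-10 J × 6.022e23 mol⁻¹ = 1.5039e+14 J/mol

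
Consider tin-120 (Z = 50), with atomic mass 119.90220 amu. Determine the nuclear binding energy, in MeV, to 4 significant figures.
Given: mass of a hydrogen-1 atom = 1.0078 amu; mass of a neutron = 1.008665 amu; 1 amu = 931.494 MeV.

1019 MeV

Mass of separated nucleons = 50(1.0078) + 70(1.008665) = 50.3900 + 70.606550 = 120.996550 amu
The mass defect is 120.996550 − 119.90220 = 1.094350 amu.
Binding energy = Δm·c² = 1.094350 × 931.494 MeV/amu = 1019.38 MeV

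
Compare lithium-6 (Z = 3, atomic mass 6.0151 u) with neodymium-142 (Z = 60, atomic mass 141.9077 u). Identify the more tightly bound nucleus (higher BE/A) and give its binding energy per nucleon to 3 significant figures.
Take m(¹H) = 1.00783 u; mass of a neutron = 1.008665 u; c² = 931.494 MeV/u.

neodymium-142; 8.35 MeV/nucleon

lithium-6: Σm = 3(1.00783) + 3(1.008665) = 6.049485 u; Δm = 0.034385 u; E_B = 32.029 MeV; E_B/A = 5.338 MeV
neodymium-142: Σm = 60(1.00783) + 82(1.008665) = 143.180330 u; Δm = 1.272630 u; E_B = 1185.4 MeV; E_B/A = 8.348 MeV
neodymium-142 has the higher binding energy per nucleon, so it is the more tightly bound nucleus.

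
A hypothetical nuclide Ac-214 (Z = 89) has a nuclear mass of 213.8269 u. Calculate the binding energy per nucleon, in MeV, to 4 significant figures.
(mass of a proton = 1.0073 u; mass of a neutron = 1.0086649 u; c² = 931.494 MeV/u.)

8.296 MeV/nucleon

With 89 protons and 125 neutrons (A = 214):
Mass of separated nucleons = 89(1.0073) + 125(1.0086649) = 89.6497 + 126.0831125 = 215.7328125 u
The mass defect is 215.7328125 − 213.8269 = 1.9059125 u.
E_B = 1.9059125 × 931.494 = 1775.35 MeV
BE/A = 1775.35 MeV / 214 = 8.296 MeV/nucleon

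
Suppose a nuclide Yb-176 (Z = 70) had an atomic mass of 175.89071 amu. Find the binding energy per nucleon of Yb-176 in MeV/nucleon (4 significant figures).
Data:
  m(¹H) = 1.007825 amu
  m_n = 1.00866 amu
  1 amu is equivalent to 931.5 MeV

Mass of separated nucleons = 70(1.007825) + 106(1.00866) = 70.547750 + 106.91796 = 177.465710 amu
The mass defect is 177.465710 − 175.89071 = 1.575000 amu.
Binding energy = Δm·c² = 1.575000 × 931.5 MeV/amu = 1467.11 MeV
Per nucleon: 1467.11 / 176 = 8.336 MeV

8.336 MeV/nucleon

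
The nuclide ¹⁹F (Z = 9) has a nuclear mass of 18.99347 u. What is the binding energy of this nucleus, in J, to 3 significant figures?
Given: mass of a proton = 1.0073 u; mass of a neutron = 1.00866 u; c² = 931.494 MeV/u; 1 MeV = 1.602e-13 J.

2.37e-11 J

Mass of separated nucleons = 9(1.0073) + 10(1.00866) = 9.0657 + 10.08660 = 19.15230 u
The mass defect is 19.15230 − 18.99347 = 0.15883 u.
Binding energy = Δm·c² = 0.15883 × 931.494 MeV/u = 147.949 MeV
In joules: 147.949 MeV × 1.602e-13 J/MeV = 2.3701e-11 J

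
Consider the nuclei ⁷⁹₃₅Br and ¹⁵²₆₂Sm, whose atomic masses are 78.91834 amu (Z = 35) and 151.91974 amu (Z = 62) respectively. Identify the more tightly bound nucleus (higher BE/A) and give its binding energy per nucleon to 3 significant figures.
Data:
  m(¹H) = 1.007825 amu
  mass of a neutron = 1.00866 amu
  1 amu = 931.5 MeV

⁷⁹₃₅Br; 8.69 MeV/nucleon

⁷⁹₃₅Br: Σm = 35(1.007825) + 44(1.00866) = 79.654915 amu; Δm = 0.736575 amu; E_B = 686.12 MeV; E_B/A = 8.685 MeV
¹⁵²₆₂Sm: Σm = 62(1.007825) + 90(1.00866) = 153.264550 amu; Δm = 1.344810 amu; E_B = 1252.7 MeV; E_B/A = 8.241 MeV
⁷⁹₃₅Br has the higher binding energy per nucleon, so it is the more tightly bound nucleus.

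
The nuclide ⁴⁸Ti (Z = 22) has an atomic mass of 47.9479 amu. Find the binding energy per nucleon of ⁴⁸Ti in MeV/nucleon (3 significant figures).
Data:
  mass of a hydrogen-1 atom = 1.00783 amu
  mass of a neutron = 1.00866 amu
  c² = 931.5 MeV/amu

8.72 MeV/nucleon

The nucleus contains 22 protons and 48 − 22 = 26 neutrons.
Mass of separated nucleons = 22(1.00783) + 26(1.00866) = 22.17226 + 26.22516 = 48.39742 amu
Δm = 48.39742 − 47.9479 = 0.44952 amu
Converting to energy: 0.44952 amu × 931.5 MeV/amu = 418.7279 MeV
Dividing by A = 48 gives 8.723 MeV per nucleon.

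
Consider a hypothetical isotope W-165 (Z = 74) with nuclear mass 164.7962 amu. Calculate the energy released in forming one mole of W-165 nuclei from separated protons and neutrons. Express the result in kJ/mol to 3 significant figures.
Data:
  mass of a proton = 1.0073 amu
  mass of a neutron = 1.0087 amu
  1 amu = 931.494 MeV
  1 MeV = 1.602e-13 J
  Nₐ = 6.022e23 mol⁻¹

With 74 protons and 91 neutrons (A = 165):
Mass of separated nucleons = 74(1.0073) + 91(1.0087) = 74.5402 + 91.7917 = 166.3319 amu
The mass defect is 166.3319 − 164.7962 = 1.5357 amu.
Converting to energy: 1.5357 amu × 931.494 MeV/amu = 1430.50 MeV
Per nucleus in joules: 1430.50 MeV × 1.602e-13 J/MeV = 2.2917e-10 J
Per mole: 2.2917e-10 J × 6.022e23 mol⁻¹ = 1.3801e+14 J/mol

1.38e+11 kJ/mol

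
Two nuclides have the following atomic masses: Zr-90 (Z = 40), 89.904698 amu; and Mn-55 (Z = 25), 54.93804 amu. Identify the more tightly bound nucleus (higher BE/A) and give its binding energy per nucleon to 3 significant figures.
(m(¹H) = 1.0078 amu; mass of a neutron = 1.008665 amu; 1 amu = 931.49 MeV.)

Zr-90: Σm = 40(1.0078) + 50(1.008665) = 90.745250 amu; Δm = 0.840552 amu; E_B = 782.97 MeV; E_B/A = 8.700 MeV
Mn-55: Σm = 25(1.0078) + 30(1.008665) = 55.454950 amu; Δm = 0.516910 amu; E_B = 481.496 MeV; E_B/A = 8.754 MeV
Mn-55 has the higher binding energy per nucleon, so it is the more tightly bound nucleus.

Mn-55; 8.75 MeV/nucleon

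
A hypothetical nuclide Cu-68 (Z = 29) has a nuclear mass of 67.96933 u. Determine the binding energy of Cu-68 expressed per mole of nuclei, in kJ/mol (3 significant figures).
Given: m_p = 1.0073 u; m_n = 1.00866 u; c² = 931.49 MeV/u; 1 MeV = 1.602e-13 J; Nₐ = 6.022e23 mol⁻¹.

5.21e+10 kJ/mol

With 29 protons and 39 neutrons (A = 68):
Mass of separated nucleons = 29(1.0073) + 39(1.00866) = 29.2117 + 39.33774 = 68.54944 u
Δm = 68.54944 − 67.96933 = 0.58011 u
Converting to energy: 0.58011 u × 931.49 MeV/u = 540.367 MeV
Per nucleus in joules: 540.367 MeV × 1.602e-13 J/MeV = 8.6567e-11 J
Per mole: 8.6567e-11 J × 6.022e23 mol⁻¹ = 5.2131e+13 J/mol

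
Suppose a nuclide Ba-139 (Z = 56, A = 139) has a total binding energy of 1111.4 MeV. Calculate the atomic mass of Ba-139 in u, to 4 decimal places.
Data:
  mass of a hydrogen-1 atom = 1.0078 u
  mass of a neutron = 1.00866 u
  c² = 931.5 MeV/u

Mass defect = 1111.4 MeV / (931.5 MeV/u) = 1.193129 u
Constituent mass = 56(1.0078) + 83(1.00866) = 140.15558 u
Atomic mass = 140.15558 − 1.193129 = 138.962451 u ≈ 138.9625 u (to 4 decimal places)

138.9625 u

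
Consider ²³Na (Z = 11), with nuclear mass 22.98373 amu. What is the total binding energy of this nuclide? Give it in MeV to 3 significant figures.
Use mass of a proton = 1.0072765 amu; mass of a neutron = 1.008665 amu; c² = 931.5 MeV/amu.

Mass of separated nucleons = 11(1.0072765) + 12(1.008665) = 11.0800415 + 12.103980 = 23.1840215 amu
Δm = 23.1840215 − 22.98373 = 0.2002915 amu
Binding energy = Δm·c² = 0.2002915 × 931.5 MeV/amu = 186.572 MeV

187 MeV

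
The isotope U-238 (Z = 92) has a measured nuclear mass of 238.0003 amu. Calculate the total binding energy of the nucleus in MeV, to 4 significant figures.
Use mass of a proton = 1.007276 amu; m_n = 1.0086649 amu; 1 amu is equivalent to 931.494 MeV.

1802 MeV

Mass of separated nucleons = 92(1.007276) + 146(1.0086649) = 92.669392 + 147.2650754 = 239.9344674 amu
Mass defect Δm = 239.9344674 − 238.0003 = 1.9341674 amu
E_B = 1.9341674 × 931.494 = 1801.67 MeV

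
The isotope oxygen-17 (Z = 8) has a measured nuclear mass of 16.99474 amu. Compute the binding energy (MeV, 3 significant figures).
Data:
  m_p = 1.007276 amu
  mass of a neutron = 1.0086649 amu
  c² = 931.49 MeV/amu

132 MeV

With 8 protons and 9 neutrons (A = 17):
Mass of separated nucleons = 8(1.007276) + 9(1.0086649) = 8.058208 + 9.0779841 = 17.1361921 amu
The mass defect is 17.1361921 − 16.99474 = 0.1414521 amu.
Binding energy = Δm·c² = 0.1414521 × 931.49 MeV/amu = 131.761 MeV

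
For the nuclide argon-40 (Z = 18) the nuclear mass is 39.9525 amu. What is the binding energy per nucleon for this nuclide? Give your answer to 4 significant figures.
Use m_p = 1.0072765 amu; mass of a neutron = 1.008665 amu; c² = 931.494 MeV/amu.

8.596 MeV/nucleon

With 18 protons and 22 neutrons (A = 40):
Mass of separated nucleons = 18(1.0072765) + 22(1.008665) = 18.1309770 + 22.190630 = 40.3216070 amu
The mass defect is 40.3216070 − 39.9525 = 0.3691070 amu.
Converting to energy: 0.3691070 amu × 931.494 MeV/amu = 343.821 MeV
Per nucleon: 343.821 / 40 = 8.596 MeV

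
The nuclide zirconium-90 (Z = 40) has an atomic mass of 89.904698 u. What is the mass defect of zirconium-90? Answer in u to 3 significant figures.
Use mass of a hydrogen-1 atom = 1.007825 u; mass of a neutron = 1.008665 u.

0.842 u

Σm = 40·m(¹H) + 50·m_n = 40.313000 + 50.433250 = 90.746250 u
Mass defect Δm = 90.746250 − 89.904698 = 0.841552 u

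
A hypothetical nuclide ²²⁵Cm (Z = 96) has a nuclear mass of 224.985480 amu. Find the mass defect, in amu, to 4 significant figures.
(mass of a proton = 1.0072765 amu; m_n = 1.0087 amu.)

1.835 amu

With 96 protons and 129 neutrons (A = 225):
Mass of separated nucleons = 96(1.0072765) + 129(1.0087) = 96.6985440 + 130.1223 = 226.8208440 amu
The mass defect is 226.8208440 − 224.985480 = 1.8353640 amu.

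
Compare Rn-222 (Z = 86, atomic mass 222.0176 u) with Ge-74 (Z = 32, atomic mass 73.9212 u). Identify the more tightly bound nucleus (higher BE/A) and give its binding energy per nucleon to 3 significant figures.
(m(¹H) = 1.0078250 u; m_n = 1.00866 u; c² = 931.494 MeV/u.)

Rn-222: Σm = 86(1.0078250) + 136(1.00866) = 223.8507100 u; Δm = 1.8331100 u; E_B = 1707.53 MeV; E_B/A = 7.692 MeV
Ge-74: Σm = 32(1.0078250) + 42(1.00866) = 74.6141200 u; Δm = 0.6929200 u; E_B = 645.45 MeV; E_B/A = 8.722 MeV
Ge-74 has the higher binding energy per nucleon, so it is the more tightly bound nucleus.

Ge-74; 8.72 MeV/nucleon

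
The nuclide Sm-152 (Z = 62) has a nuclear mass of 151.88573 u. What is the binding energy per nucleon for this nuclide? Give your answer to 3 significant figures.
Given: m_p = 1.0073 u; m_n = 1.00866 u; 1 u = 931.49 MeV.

8.25 MeV/nucleon

Z = 62, so N = A − Z = 152 − 62 = 90.
Total constituent mass: 62 × 1.0073 + 90 × 1.00866 = 153.23200 u
Δm = 153.23200 − 151.88573 = 1.34627 u
Binding energy = Δm·c² = 1.34627 × 931.49 MeV/u = 1254.04 MeV
Dividing by A = 152 gives 8.250 MeV per nucleon.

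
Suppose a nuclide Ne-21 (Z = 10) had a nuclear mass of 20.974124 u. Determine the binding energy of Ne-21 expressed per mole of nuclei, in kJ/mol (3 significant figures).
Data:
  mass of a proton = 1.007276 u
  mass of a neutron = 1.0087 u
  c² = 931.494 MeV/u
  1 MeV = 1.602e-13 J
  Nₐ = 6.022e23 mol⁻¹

Z = 10, so N = A − Z = 21 − 10 = 11.
Mass of separated nucleons = 10(1.007276) + 11(1.0087) = 10.072760 + 11.0957 = 21.168460 u
Mass defect Δm = 21.168460 − 20.974124 = 0.194336 u
Converting to energy: 0.194336 u × 931.494 MeV/u = 181.023 MeV
Per nucleus in joules: 181.023 MeV × 1.602e-13 J/MeV = 2.9000e-11 J
Per mole: 2.9000e-11 J × 6.022e23 mol⁻¹ = 1.7464e+13 J/mol

1.75e+10 kJ/mol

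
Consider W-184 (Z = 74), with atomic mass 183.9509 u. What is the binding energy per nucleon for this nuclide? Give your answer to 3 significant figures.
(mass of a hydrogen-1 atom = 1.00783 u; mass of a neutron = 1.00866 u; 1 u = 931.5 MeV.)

8.00 MeV/nucleon

Mass of separated nucleons = 74(1.00783) + 110(1.00866) = 74.57942 + 110.95260 = 185.53202 u
Δm = 185.53202 − 183.9509 = 1.58112 u
Converting to energy: 1.58112 u × 931.5 MeV/u = 1472.81 MeV
BE/A = 1472.81 MeV / 184 = 8.004 MeV/nucleon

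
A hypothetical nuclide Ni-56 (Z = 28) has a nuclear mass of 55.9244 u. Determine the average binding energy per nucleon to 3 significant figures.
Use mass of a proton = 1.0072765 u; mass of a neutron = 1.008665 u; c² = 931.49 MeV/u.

With 28 protons and 28 neutrons (A = 56):
Mass of separated nucleons = 28(1.0072765) + 28(1.008665) = 28.2037420 + 28.242620 = 56.4463620 u
The mass defect is 56.4463620 − 55.9244 = 0.5219620 u.
Converting to energy: 0.5219620 u × 931.49 MeV/u = 486.202 MeV
Dividing by A = 56 gives 8.682 MeV per nucleon.

8.68 MeV/nucleon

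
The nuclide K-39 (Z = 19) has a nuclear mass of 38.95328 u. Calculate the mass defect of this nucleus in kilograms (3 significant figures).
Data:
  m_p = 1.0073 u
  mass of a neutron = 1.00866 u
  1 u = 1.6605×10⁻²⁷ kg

Mass of separated nucleons = 19(1.0073) + 20(1.00866) = 19.1387 + 20.17320 = 39.31190 u
Mass defect Δm = 39.31190 − 38.95328 = 0.35862 u
In SI units: 0.35862 u × 1.6605×10⁻²⁷ kg/u = 5.9549e-28 kg

5.95e-28 kg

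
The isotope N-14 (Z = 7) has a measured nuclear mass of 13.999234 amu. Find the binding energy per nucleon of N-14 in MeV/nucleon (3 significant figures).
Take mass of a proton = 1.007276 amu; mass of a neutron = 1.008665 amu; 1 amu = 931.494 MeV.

7.48 MeV/nucleon

Total constituent mass: 7 × 1.007276 + 7 × 1.008665 = 14.111587 amu
Mass defect Δm = 14.111587 − 13.999234 = 0.112353 amu
E_B = 0.112353 × 931.494 = 104.656 MeV
BE/A = 104.656 MeV / 14 = 7.475 MeV/nucleon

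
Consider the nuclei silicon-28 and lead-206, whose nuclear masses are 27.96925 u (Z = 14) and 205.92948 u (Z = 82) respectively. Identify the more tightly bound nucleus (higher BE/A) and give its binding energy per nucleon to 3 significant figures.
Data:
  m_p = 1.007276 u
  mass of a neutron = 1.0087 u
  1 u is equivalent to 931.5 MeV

silicon-28; 8.46 MeV/nucleon

silicon-28: Σm = 14(1.007276) + 14(1.0087) = 28.223664 u; Δm = 0.254414 u; E_B = 236.99 MeV; E_B/A = 8.464 MeV
lead-206: Σm = 82(1.007276) + 124(1.0087) = 207.675432 u; Δm = 1.745952 u; E_B = 1626.35 MeV; E_B/A = 7.8949 MeV
silicon-28 has the higher binding energy per nucleon, so it is the more tightly bound nucleus.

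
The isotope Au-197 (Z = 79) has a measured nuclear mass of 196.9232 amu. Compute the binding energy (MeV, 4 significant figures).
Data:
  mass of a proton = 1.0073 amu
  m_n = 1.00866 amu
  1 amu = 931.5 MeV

1561 MeV

The nucleus contains 79 protons and 197 − 79 = 118 neutrons.
Total constituent mass: 79 × 1.0073 + 118 × 1.00866 = 198.59858 amu
The mass defect is 198.59858 − 196.9232 = 1.67538 amu.
Converting to energy: 1.67538 amu × 931.5 MeV/amu = 1560.62 MeV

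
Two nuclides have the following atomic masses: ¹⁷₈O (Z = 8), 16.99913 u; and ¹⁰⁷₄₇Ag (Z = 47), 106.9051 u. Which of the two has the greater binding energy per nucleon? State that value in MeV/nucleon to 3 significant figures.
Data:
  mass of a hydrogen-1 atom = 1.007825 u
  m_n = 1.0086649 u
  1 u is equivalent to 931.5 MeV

¹⁷₈O: Σm = 8(1.007825) + 9(1.0086649) = 17.1405841 u; Δm = 0.1414541 u; E_B = 131.76 MeV; E_B/A = 7.751 MeV
¹⁰⁷₄₇Ag: Σm = 47(1.007825) + 60(1.0086649) = 107.8876690 u; Δm = 0.9825690 u; E_B = 915.26 MeV; E_B/A = 8.554 MeV
¹⁰⁷₄₇Ag has the higher binding energy per nucleon, so it is the more tightly bound nucleus.

¹⁰⁷₄₇Ag; 8.55 MeV/nucleon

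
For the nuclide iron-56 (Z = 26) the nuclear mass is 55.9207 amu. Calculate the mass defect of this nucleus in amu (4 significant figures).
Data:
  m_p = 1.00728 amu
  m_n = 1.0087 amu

0.5296 amu

Mass of separated nucleons = 26(1.00728) + 30(1.0087) = 26.18928 + 30.2610 = 56.45028 amu
Δm = 56.45028 − 55.9207 = 0.52958 amu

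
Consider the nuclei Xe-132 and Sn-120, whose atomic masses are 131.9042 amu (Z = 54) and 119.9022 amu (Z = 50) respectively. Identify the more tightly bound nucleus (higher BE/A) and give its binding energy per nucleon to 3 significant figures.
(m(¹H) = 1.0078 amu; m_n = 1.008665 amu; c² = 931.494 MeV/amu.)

Xe-132: Σm = 54(1.0078) + 78(1.008665) = 133.097070 amu; Δm = 1.192870 amu; E_B = 1111.2 MeV; E_B/A = 8.418 MeV
Sn-120: Σm = 50(1.0078) + 70(1.008665) = 120.996550 amu; Δm = 1.094350 amu; E_B = 1019.38 MeV; E_B/A = 8.4948 MeV
Sn-120 has the higher binding energy per nucleon, so it is the more tightly bound nucleus.

Sn-120; 8.49 MeV/nucleon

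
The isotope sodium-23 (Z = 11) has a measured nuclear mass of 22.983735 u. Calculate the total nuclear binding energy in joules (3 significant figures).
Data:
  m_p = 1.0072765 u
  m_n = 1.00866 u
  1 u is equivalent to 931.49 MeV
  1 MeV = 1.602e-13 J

2.99e-11 J

Σm = 11·m_p + 12·m_n = 11.0800415 + 12.10392 = 23.1839615 u
Mass defect Δm = 23.1839615 − 22.983735 = 0.2002265 u
E_B = 0.2002265 × 931.49 = 186.509 MeV
In joules: 186.509 MeV × 1.602e-13 J/MeV = 2.9879e-11 J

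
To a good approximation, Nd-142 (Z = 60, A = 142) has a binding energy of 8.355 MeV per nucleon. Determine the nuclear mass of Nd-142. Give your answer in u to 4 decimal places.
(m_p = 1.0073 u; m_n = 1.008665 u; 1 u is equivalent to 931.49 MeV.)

141.8749 u

Total binding energy = 142 × 8.355 = 1186.410 MeV
Mass defect = 1186.410 MeV / (931.49 MeV/u) = 1.273669 u
Constituent mass = 60(1.0073) + 82(1.008665) = 143.148530 u
Nuclear mass = 143.148530 − 1.273669 = 141.874861 u ≈ 141.8749 u (to 4 decimal places)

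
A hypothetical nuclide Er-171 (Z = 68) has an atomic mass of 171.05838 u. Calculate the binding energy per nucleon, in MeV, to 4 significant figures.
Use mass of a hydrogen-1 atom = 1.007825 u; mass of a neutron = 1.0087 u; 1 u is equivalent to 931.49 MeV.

The nucleus contains 68 protons and 171 − 68 = 103 neutrons.
Total constituent mass: 68 × 1.007825 + 103 × 1.0087 = 172.428200 u
Δm = 172.428200 − 171.05838 = 1.369820 u
E_B = 1.369820 × 931.49 = 1275.97 MeV
Dividing by A = 171 gives 7.462 MeV per nucleon.

7.462 MeV/nucleon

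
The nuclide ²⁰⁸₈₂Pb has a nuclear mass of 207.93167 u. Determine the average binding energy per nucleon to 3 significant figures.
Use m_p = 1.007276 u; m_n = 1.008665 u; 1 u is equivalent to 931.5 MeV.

Σm = 82·m_p + 126·m_n = 82.596632 + 127.091790 = 209.688422 u
The mass defect is 209.688422 − 207.93167 = 1.756752 u.
Binding energy = Δm·c² = 1.756752 × 931.5 MeV/u = 1636.41 MeV
BE/A = 1636.41 MeV / 208 = 7.867 MeV/nucleon

7.87 MeV/nucleon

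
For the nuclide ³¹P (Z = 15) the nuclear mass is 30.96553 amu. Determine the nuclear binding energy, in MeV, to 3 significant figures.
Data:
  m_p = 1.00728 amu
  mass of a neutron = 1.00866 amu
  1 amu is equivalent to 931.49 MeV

Mass of separated nucleons = 15(1.00728) + 16(1.00866) = 15.10920 + 16.13856 = 31.24776 amu
Mass defect Δm = 31.24776 − 30.96553 = 0.28223 amu
Converting to energy: 0.28223 amu × 931.49 MeV/amu = 262.894 MeV

263 MeV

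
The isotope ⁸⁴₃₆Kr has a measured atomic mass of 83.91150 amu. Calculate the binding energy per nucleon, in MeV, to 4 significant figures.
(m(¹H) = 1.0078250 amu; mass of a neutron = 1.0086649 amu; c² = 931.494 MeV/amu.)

Mass of separated nucleons = 36(1.0078250) + 48(1.0086649) = 36.2817000 + 48.4159152 = 84.6976152 amu
Δm = 84.6976152 − 83.91150 = 0.7861152 amu
E_B = 0.7861152 × 931.494 = 732.262 MeV
Dividing by A = 84 gives 8.717 MeV per nucleon.

8.717 MeV/nucleon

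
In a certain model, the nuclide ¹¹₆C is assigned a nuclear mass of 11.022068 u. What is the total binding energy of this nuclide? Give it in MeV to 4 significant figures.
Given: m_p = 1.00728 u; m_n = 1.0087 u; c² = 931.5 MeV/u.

60.65 MeV

Mass of separated nucleons = 6(1.00728) + 5(1.0087) = 6.04368 + 5.0435 = 11.08718 u
Mass defect Δm = 11.08718 − 11.022068 = 0.065112 u
Binding energy = Δm·c² = 0.065112 × 931.5 MeV/u = 60.6518 MeV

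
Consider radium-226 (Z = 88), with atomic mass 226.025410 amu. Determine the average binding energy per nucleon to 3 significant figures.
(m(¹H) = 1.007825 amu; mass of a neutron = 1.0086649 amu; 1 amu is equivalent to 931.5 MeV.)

7.66 MeV/nucleon

Z = 88, so N = A − Z = 226 − 88 = 138.
Σm = 88·m(¹H) + 138·m_n = 88.688600 + 139.1957562 = 227.8843562 amu
The mass defect is 227.8843562 − 226.025410 = 1.8589462 amu.
E_B = 1.8589462 × 931.5 = 1731.61 MeV
BE/A = 1731.61 MeV / 226 = 7.662 MeV/nucleon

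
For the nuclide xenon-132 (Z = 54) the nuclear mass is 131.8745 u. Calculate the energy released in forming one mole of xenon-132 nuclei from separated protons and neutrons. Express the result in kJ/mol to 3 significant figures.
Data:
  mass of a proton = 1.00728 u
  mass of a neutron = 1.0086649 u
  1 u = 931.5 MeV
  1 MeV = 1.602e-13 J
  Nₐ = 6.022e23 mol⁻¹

Total constituent mass: 54 × 1.00728 + 78 × 1.0086649 = 133.0689822 u
The mass defect is 133.0689822 − 131.8745 = 1.1944822 u.
Binding energy = Δm·c² = 1.1944822 × 931.5 MeV/u = 1112.66 MeV
Per nucleus in joules: 1112.66 MeV × 1.602e-13 J/MeV = 1.7825e-10 J
Per mole: 1.7825e-10 J × 6.022e23 mol⁻¹ = 1.0734e+14 J/mol

1.07e+11 kJ/mol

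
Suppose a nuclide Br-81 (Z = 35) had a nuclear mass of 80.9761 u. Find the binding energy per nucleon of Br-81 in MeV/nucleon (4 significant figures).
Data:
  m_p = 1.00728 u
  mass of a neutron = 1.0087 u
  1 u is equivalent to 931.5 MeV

With 35 protons and 46 neutrons (A = 81):
Total constituent mass: 35 × 1.00728 + 46 × 1.0087 = 81.65500 u
Δm = 81.65500 − 80.9761 = 0.67890 u
E_B = 0.67890 × 931.5 = 632.395 MeV
Dividing by A = 81 gives 7.807 MeV per nucleon.

7.807 MeV/nucleon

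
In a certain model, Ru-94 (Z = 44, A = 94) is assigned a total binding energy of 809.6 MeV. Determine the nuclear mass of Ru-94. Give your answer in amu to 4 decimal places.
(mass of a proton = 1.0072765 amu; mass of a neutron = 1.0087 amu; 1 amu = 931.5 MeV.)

Mass defect = 809.6 MeV / (931.5 MeV/amu) = 0.869136 amu
Constituent mass = 44(1.0072765) + 50(1.0087) = 94.7551660 amu
Nuclear mass = 94.7551660 − 0.869136 = 93.8860300 amu ≈ 93.8860 amu (to 4 decimal places)

93.8860 amu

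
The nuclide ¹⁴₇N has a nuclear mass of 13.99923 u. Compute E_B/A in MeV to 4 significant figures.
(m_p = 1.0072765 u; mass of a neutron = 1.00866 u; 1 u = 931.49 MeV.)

Total constituent mass: 7 × 1.0072765 + 7 × 1.00866 = 14.1115555 u
Mass defect Δm = 14.1115555 − 13.99923 = 0.1123255 u
E_B = 0.1123255 × 931.49 = 104.630 MeV
BE/A = 104.630 MeV / 14 = 7.474 MeV/nucleon

7.474 MeV/nucleon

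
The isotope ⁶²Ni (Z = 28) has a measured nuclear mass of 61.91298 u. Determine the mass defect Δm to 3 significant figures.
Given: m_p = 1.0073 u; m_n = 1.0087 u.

0.587 u

Total constituent mass: 28 × 1.0073 + 34 × 1.0087 = 62.5002 u
Δm = 62.5002 − 61.91298 = 0.58722 u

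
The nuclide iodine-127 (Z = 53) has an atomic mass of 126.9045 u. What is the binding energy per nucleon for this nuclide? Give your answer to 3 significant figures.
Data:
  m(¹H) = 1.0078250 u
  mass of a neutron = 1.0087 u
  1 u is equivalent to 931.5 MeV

Total constituent mass: 53 × 1.0078250 + 74 × 1.0087 = 128.0585250 u
The mass defect is 128.0585250 − 126.9045 = 1.1540250 u.
Binding energy = Δm·c² = 1.1540250 × 931.5 MeV/u = 1074.97 MeV
Dividing by A = 127 gives 8.464 MeV per nucleon.

8.46 MeV/nucleon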